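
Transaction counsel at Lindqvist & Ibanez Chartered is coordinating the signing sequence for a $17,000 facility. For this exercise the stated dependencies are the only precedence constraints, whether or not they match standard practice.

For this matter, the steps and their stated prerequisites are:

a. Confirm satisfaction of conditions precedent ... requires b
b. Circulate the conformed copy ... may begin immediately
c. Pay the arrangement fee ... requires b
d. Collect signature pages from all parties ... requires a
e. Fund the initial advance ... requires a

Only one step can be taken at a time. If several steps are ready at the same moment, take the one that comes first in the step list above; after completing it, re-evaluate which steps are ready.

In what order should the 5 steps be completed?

b, a, c, d, e

b is the only step with nothing outstanding, so it goes first.
a and c are both available; a is listed earlier → a.
Ready: c, d and e. c is listed earlier → c.
Ready: d and e. d is listed earlier → d.
e needed a, now all done → e.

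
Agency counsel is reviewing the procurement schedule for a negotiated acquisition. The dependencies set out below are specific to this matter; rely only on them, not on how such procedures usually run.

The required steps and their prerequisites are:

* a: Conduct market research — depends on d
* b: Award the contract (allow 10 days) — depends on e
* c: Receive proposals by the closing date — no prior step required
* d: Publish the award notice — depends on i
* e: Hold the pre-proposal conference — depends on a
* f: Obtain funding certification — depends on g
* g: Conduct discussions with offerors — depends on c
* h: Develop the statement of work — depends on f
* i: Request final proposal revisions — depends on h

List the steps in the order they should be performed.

c g f h i d a e b

Only c has no prerequisites, so it is first.
g is the only step now ready → g.
Next only f has its prerequisites met → f.
Next only h has its prerequisites met → h.
i is the only step now ready → i.
d needed i, now all done → d.
Next only a has its prerequisites met → a.
That leaves e as the only ready step → e.
b needed e, now all done → b.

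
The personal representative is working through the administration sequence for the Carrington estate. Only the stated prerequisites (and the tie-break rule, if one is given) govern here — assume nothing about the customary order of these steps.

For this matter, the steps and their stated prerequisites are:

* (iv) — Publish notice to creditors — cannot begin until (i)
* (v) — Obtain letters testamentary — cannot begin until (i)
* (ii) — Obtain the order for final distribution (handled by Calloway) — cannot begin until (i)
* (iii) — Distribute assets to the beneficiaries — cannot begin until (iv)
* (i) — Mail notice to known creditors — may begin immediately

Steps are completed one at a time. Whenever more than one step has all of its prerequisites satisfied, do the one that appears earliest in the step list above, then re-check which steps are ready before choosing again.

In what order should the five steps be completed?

(i) is the only step with nothing outstanding, so it goes first.
(iv), (v) and (ii) are all available; (iv) is listed earlier → (iv).
Ready: (v), (ii) and (iii). (v) is listed earlier → (v).
Ready: (ii) and (iii). (ii) is listed earlier → (ii).
(iii) needed (iv), now all done → (iii).

(i) (iv) (v) (ii) (iii)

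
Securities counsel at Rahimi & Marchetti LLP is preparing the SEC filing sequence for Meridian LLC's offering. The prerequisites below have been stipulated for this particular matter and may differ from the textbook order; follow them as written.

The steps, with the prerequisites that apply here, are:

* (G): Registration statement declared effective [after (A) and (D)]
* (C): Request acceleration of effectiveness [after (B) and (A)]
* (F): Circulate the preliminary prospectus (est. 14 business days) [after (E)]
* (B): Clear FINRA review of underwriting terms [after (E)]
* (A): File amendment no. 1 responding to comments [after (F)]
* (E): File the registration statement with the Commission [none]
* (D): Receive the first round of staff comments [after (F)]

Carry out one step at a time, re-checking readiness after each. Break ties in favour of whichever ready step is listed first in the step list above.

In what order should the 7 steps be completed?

(E), (F), (B), (A), (C), (D), (G)

(E) is the only step with nothing outstanding, so it goes first.
(F) and (B) are both available; (F) is listed earlier → (F).
(A) and (D) now also ready, so the ready set is {(B), (A), (D)}; (B) is listed earlier → (B).
(A) and (D) are both available; (A) is listed earlier → (A).
Now (C) and (D) have their prerequisites met. (C) is listed earlier, so (C) next.
(D) is the only step now ready → (D).
That leaves (G) as the only ready step → (G).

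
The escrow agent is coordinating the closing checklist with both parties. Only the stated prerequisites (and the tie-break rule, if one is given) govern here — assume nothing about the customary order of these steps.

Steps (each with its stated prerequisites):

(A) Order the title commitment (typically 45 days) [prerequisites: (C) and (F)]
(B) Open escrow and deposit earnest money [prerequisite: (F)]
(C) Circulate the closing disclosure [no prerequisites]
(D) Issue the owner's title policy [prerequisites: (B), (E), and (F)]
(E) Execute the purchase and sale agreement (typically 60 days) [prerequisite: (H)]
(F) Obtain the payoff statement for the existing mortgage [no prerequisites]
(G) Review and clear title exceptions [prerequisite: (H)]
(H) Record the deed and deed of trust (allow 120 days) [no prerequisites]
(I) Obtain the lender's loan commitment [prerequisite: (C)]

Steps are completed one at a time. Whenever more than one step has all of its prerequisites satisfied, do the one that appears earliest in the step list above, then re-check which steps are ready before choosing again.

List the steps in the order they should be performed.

(C) (F) (A) (B) (H) (E) (D) (G) (I)

(C), (F) and (H) have no prerequisites; (C) is listed earlier, so (C) is first.
(F), (H) and (I) are all available; (F) is listed earlier → (F).
(A), (B), (H) and (I) are all available; (A) is listed earlier → (A).
Ready: (B), (H) and (I). (B) is listed earlier → (B).
Now (H) and (I) have their prerequisites met. (H) is listed earlier, so (H) next.
(E) and (G) now also ready, so the ready set is {(E), (G), (I)}; (E) is listed earlier → (E).
(D), (G) and (I) are all available; (D) is listed earlier → (D).
Ready: (G) and (I). (G) is listed earlier → (G).
That leaves (I) as the only ready step → (I).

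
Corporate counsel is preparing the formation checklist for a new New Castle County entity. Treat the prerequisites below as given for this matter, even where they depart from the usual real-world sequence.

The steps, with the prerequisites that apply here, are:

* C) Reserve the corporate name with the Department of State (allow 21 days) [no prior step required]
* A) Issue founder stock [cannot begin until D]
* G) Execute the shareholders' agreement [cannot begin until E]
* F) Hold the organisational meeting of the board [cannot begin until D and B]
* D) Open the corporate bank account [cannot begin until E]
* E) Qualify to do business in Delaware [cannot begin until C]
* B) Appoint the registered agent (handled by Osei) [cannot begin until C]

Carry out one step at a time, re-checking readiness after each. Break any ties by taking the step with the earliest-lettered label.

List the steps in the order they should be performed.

C → B → E → D → A → F → G

C has no prerequisites → C first.
Ready: B and E. B has the earlier label → B.
E is the only step now ready → E.
D and G are both available; D has the earlier label → D.
Ready: A, F and G. A has the earlier label → A.
Now F and G have their prerequisites met. F has the earlier label, so F next.
That leaves G as the only ready step → G.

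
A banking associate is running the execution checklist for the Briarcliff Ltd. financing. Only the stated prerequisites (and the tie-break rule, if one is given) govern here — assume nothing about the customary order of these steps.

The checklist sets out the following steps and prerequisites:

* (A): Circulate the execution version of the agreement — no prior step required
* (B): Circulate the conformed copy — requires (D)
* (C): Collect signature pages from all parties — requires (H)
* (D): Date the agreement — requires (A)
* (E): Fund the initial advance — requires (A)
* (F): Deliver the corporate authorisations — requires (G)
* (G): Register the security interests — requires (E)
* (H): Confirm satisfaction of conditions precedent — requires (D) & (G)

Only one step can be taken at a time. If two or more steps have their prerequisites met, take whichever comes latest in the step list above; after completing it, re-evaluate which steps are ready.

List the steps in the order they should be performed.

(A) (E) (G) (F) (D) (H) (C) (B)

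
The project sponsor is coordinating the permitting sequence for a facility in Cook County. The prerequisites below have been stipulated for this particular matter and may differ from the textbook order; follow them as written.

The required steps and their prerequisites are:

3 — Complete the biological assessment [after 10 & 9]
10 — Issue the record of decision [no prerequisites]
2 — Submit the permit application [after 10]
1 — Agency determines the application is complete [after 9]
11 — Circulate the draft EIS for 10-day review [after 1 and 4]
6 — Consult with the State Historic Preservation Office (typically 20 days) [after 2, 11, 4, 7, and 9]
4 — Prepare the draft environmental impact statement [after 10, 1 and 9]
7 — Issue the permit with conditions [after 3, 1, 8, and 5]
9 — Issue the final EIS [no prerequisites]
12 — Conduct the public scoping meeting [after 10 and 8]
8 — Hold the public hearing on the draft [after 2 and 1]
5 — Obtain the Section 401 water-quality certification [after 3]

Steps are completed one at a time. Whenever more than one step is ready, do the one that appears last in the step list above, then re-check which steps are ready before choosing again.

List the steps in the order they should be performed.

9, 1, 10, 4, 11, 2, 8, 12, 3, 5, 7, 6

Nothing is required for 9 and 10. 9 is listed later → 9 first.
1 now also ready, so the ready set is {1, 10}; 1 is listed later → 1.
That leaves 10 as the only ready step → 10.
Now 4, 2 and 3 have their prerequisites met. 4 is listed later, so 4 next.
11 now also ready, so the ready set is {11, 2, 3}; 11 is listed later → 11.
2 and 3 are both available; 2 is listed later → 2.
Ready: 8 and 3. 8 is listed later → 8.
12 now also ready, so the ready set is {12, 3}; 12 is listed later → 12.
3 needed 9 and 10, now all done → 3.
5 needed 3, now all done → 5.
That leaves 7 as the only ready step → 7.
That leaves 6 as the only ready step → 6.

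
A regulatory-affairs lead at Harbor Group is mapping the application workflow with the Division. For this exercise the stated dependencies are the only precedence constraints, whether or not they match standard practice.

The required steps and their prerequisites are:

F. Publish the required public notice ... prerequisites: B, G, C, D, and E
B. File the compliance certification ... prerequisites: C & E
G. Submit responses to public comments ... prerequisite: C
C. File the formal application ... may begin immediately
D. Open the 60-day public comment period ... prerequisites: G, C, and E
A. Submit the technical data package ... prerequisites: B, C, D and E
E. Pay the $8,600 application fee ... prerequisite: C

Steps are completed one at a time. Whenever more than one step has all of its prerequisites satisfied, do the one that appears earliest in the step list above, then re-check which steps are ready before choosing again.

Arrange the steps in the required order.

C G E B D F A

C is the only step with nothing outstanding, so it goes first.
G and E are both available; G is listed earlier → G.
That leaves E as the only ready step → E.
Ready: B and D. B is listed earlier → B.
That leaves D as the only ready step → D.
Now F and A have their prerequisites met. F is listed earlier, so F next.
That leaves A as the only ready step → A.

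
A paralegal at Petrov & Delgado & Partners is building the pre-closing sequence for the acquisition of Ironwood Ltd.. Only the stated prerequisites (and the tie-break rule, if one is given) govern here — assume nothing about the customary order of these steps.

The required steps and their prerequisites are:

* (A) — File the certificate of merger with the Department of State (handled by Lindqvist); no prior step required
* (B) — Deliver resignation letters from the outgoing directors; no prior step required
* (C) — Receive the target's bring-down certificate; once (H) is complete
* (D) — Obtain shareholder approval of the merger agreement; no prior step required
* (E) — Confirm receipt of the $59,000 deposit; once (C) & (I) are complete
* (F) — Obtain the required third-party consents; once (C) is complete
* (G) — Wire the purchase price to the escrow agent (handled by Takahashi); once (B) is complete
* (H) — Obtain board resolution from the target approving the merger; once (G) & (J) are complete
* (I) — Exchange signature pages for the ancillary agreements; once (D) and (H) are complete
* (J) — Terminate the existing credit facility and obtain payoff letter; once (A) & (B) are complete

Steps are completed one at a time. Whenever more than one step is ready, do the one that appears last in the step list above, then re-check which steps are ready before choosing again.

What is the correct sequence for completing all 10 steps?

(D), (B) and (A) have no prerequisites; (D) is listed later, so (D) is first.
Now (B) and (A) have their prerequisites met. (B) is listed later, so (B) next.
(G) and (A) are both available; (G) is listed later → (G).
That leaves (A) as the only ready step → (A).
(J) needed (B) and (A), now all done → (J).
That leaves (H) as the only ready step → (H).
Now (I) and (C) have their prerequisites met. (I) is listed later, so (I) next.
Next only (C) has its prerequisites met → (C).
Ready: (F) and (E). (F) is listed later → (F).
(E) is the only step now ready → (E).

(D) → (B) → (G) → (A) → (J) → (H) → (I) → (C) → (F) → (E)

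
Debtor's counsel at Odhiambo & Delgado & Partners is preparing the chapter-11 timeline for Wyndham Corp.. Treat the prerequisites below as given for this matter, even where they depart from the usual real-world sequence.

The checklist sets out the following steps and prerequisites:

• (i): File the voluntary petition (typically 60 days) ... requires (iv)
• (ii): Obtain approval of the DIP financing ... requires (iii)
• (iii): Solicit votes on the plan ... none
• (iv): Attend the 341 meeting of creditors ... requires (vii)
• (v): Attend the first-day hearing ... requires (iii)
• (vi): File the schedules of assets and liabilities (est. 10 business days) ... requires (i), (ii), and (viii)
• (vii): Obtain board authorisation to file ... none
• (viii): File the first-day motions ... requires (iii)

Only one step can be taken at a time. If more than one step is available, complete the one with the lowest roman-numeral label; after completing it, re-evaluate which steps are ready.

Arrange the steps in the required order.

(iii), (ii), (v), (vii), (iv), (i), (viii), (vi)

Nothing is required for (iii) and (vii). (iii) has the earlier label → (iii) first.
(ii), (v) and (viii) now also ready, so the ready set is {(ii), (v), (vii), (viii)}; (ii) has the earlier label → (ii).
(v), (vii) and (viii) are all available; (v) has the earlier label → (v).
Now (vii) and (viii) have their prerequisites met. (vii) has the earlier label, so (vii) next.
(iv) now also ready, so the ready set is {(iv), (viii)}; (iv) has the earlier label → (iv).
(i) now also ready, so the ready set is {(i), (viii)}; (i) has the earlier label → (i).
(viii) is the only step now ready → (viii).
That leaves (vi) as the only ready step → (vi).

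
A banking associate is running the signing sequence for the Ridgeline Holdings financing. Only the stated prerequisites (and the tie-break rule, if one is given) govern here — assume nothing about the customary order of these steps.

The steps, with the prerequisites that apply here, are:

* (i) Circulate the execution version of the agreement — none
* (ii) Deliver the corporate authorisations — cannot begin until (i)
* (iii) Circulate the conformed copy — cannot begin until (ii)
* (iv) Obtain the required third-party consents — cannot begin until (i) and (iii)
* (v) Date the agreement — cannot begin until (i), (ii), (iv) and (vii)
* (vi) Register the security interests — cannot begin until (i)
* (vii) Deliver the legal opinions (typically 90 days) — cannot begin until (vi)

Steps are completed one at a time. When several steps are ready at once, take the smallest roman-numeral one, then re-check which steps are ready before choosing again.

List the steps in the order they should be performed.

(i) has no prerequisites → (i) first.
(ii) and (vi) are both available; (ii) has the earlier label → (ii).
(iii) and (vi) are both available; (iii) has the earlier label → (iii).
Now (iv) and (vi) have their prerequisites met. (iv) has the earlier label, so (iv) next.
That leaves (vi) as the only ready step → (vi).
Next only (vii) has its prerequisites met → (vii).
Next only (v) has its prerequisites met → (v).

(i) → (ii) → (iii) → (iv) → (vi) → (vii) → (v)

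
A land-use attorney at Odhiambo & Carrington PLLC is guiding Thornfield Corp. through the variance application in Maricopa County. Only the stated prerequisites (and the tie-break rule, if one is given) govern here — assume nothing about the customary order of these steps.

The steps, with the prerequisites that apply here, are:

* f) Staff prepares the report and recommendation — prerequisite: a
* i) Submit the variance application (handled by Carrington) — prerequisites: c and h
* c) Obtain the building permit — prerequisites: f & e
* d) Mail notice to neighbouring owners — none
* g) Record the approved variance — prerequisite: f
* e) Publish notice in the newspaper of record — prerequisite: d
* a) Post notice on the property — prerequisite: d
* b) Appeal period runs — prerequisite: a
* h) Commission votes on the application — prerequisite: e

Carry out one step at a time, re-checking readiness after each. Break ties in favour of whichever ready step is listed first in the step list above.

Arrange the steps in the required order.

d e a f c g b h i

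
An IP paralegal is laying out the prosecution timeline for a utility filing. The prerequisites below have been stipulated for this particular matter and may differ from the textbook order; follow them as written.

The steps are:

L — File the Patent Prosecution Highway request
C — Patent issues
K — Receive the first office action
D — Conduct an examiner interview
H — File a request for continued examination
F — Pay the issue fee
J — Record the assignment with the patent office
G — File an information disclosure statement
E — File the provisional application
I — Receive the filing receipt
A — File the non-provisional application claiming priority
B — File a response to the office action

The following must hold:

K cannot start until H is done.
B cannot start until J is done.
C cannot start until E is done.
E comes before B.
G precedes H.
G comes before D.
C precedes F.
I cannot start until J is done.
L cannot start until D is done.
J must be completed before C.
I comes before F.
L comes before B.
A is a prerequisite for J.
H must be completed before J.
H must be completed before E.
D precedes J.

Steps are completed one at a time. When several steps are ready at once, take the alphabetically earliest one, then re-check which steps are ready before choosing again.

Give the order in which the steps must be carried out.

A G D H E J C I F K L B

A and G have no prerequisites; A has the earlier label, so A is first.
Next only G has its prerequisites met → G.
Ready: D and H. D has the earlier label → D.
L now also ready, so the ready set is {H, L}; H has the earlier label → H.
E, J, K and L are all available; E has the earlier label → E.
J, K and L are all available; J has the earlier label → J.
C and I now also ready, so the ready set is {C, I, K, L}; C has the earlier label → C.
Now I, K and L have their prerequisites met. I has the earlier label, so I next.
F now also ready, so the ready set is {F, K, L}; F has the earlier label → F.
Now K and L have their prerequisites met. K has the earlier label, so K next.
Next only L has its prerequisites met → L.
That leaves B as the only ready step → B.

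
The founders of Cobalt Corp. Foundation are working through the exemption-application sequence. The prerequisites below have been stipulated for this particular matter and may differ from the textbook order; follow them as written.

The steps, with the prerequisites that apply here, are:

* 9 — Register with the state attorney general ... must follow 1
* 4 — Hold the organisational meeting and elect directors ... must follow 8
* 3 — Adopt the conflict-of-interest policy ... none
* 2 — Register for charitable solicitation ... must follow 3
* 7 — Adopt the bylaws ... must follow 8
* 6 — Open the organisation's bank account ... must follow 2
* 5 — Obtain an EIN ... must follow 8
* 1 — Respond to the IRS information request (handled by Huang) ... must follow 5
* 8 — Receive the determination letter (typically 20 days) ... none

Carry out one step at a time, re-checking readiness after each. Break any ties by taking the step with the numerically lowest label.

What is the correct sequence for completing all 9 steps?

3, 2, 6, 8, 4, 5, 1, 7, 9

3 and 8 have no prerequisites; 3 has the earlier label, so 3 is first.
2 now also ready, so the ready set is {2, 8}; 2 has the earlier label → 2.
Now 6 and 8 have their prerequisites met. 6 has the earlier label, so 6 next.
That leaves 8 as the only ready step → 8.
Now 4, 5 and 7 have their prerequisites met. 4 has the earlier label, so 4 next.
Ready: 5 and 7. 5 has the earlier label → 5.
Ready: 1 and 7. 1 has the earlier label → 1.
9 now also ready, so the ready set is {7, 9}; 7 has the earlier label → 7.
That leaves 9 as the only ready step → 9.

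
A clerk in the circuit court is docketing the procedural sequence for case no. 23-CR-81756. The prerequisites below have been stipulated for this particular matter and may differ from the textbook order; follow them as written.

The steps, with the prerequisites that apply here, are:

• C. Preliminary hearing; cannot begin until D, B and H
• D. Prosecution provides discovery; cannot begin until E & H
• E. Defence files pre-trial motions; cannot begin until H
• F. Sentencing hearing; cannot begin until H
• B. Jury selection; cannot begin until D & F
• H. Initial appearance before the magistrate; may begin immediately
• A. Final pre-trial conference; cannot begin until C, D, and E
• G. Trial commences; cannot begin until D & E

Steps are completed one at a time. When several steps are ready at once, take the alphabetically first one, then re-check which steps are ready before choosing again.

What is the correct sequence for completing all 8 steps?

H E D F B C A G

H has no prerequisites → H first.
E and F are both available; E has the earlier label → E.
Now D and F have their prerequisites met. D has the earlier label, so D next.
G now also ready, so the ready set is {F, G}; F has the earlier label → F.
Now B and G have their prerequisites met. B has the earlier label, so B next.
Ready: C and G. C has the earlier label → C.
A now also ready, so the ready set is {A, G}; A has the earlier label → A.
G needed D and E, now all done → G.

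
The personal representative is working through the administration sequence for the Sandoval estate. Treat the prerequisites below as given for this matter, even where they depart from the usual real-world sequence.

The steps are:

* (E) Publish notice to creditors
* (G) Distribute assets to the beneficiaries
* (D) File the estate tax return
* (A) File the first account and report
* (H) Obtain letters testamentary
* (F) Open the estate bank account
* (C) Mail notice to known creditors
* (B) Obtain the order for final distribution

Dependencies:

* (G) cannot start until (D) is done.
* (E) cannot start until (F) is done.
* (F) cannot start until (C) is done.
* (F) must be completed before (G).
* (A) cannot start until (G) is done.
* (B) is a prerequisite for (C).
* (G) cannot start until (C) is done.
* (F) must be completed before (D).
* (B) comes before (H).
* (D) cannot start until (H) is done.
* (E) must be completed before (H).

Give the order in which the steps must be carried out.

(B) → (C) → (F) → (E) → (H) → (D) → (G) → (A)

(B) is the only step with nothing outstanding, so it goes first.
(C) is the only step now ready → (C).
Next only (F) has its prerequisites met → (F).
Next only (E) has its prerequisites met → (E).
(H) is the only step now ready → (H).
That leaves (D) as the only ready step → (D).
Next only (G) has its prerequisites met → (G).
(A) needed (G), now all done → (A).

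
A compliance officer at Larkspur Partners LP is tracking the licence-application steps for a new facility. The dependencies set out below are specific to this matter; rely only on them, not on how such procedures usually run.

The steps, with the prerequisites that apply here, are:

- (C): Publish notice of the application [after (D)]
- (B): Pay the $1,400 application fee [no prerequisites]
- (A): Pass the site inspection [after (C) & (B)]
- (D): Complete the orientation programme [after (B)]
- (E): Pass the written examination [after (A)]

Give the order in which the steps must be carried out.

Only (B) has no prerequisites, so it is first.
(D) needed (B), now all done → (D).
Next only (C) has its prerequisites met → (C).
(A) is the only step now ready → (A).
(E) needed (A), now all done → (E).

(B), (D), (C), (A), (E)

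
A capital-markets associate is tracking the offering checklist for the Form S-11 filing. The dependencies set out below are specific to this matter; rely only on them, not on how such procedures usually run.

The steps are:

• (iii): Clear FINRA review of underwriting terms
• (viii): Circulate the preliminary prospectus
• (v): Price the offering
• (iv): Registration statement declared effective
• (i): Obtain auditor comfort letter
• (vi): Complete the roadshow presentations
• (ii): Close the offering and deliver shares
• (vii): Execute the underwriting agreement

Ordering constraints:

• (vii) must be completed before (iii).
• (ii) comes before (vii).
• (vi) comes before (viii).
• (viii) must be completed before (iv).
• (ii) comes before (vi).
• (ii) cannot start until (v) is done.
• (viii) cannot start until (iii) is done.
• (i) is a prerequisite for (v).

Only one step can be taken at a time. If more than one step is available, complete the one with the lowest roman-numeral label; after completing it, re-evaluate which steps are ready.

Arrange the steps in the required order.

(i) is the only step with nothing outstanding, so it goes first.
Next only (v) has its prerequisites met → (v).
(ii) needed (v), now all done → (ii).
Now (vi) and (vii) have their prerequisites met. (vi) has the earlier label, so (vi) next.
(vii) needed (ii), now all done → (vii).
(iii) needed (vii), now all done → (iii).
Next only (viii) has its prerequisites met → (viii).
That leaves (iv) as the only ready step → (iv).

(i) → (v) → (ii) → (vi) → (vii) → (iii) → (viii) → (iv)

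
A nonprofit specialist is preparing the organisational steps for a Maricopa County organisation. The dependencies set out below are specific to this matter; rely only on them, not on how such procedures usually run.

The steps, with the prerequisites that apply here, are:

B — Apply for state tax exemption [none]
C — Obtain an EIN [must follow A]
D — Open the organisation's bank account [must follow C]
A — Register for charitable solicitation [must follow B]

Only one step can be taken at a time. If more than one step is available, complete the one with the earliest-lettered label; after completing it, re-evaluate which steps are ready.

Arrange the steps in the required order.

B, A, C, D

Only B has no prerequisites, so it is first.
That leaves A as the only ready step → A.
C is the only step now ready → C.
D is the only step now ready → D.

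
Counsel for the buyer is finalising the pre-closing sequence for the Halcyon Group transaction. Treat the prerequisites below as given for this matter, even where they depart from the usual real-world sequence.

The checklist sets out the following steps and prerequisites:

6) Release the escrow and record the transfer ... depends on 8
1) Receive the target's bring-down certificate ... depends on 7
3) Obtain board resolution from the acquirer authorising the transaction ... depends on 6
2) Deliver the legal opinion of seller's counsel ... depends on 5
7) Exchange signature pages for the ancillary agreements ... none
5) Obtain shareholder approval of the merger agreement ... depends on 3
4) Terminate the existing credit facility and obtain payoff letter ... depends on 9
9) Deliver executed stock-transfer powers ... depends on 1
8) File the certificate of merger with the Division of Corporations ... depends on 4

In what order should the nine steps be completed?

7, 1, 9, 4, 8, 6, 3, 5, 2

7 has no prerequisites → 7 first.
1 needed 7, now all done → 1.
That leaves 9 as the only ready step → 9.
4 needed 9, now all done → 4.
8 is the only step now ready → 8.
6 needed 8, now all done → 6.
3 is the only step now ready → 3.
That leaves 5 as the only ready step → 5.
2 is the only step now ready → 2.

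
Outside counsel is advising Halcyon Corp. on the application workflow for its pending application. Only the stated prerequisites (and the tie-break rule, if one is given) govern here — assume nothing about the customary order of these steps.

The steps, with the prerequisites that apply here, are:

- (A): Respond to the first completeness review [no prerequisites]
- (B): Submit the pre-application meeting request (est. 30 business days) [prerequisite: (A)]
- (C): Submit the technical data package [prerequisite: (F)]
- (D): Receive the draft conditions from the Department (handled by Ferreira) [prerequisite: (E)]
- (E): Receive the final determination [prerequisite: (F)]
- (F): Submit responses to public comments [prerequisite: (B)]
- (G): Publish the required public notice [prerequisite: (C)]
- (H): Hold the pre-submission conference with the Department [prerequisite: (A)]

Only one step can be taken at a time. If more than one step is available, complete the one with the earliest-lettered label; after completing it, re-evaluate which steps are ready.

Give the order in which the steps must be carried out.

(A) has no prerequisites → (A) first.
Now (B) and (H) have their prerequisites met. (B) has the earlier label, so (B) next.
(F) and (H) are both available; (F) has the earlier label → (F).
(C) and (E) now also ready, so the ready set is {(C), (E), (H)}; (C) has the earlier label → (C).
(E), (G) and (H) are all available; (E) has the earlier label → (E).
Ready: (D), (G) and (H). (D) has the earlier label → (D).
(G) and (H) are both available; (G) has the earlier label → (G).
(H) needed (A), now all done → (H).

(A), (B), (F), (C), (E), (D), (G), (H)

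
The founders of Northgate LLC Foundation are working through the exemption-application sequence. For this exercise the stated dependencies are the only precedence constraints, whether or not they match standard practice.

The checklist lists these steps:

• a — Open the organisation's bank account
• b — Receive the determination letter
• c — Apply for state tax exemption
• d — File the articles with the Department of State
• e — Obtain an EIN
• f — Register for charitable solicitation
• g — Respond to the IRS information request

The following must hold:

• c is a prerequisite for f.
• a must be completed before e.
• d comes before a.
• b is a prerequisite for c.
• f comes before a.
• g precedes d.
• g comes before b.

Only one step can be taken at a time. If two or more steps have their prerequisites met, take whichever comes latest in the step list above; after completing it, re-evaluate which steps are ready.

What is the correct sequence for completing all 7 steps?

g is the only step with nothing outstanding, so it goes first.
Now d and b have their prerequisites met. d is listed later, so d next.
That leaves b as the only ready step → b.
c needed b, now all done → c.
f needed c, now all done → f.
That leaves a as the only ready step → a.
That leaves e as the only ready step → e.

g, d, b, c, f, a, e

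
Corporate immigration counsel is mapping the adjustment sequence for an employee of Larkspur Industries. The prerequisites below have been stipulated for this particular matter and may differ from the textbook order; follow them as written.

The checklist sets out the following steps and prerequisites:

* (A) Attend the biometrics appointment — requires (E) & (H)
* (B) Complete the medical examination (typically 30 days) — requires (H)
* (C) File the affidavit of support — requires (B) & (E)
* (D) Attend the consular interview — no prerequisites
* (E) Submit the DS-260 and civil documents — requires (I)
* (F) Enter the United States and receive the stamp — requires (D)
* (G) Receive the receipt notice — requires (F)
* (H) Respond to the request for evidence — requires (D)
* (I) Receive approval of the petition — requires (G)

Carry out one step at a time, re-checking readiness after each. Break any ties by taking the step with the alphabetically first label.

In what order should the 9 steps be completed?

(D) has no prerequisites → (D) first.
Now (F) and (H) have their prerequisites met. (F) has the earlier label, so (F) next.
(G) and (H) are both available; (G) has the earlier label → (G).
(I) now also ready, so the ready set is {(H), (I)}; (H) has the earlier label → (H).
Now (B) and (I) have their prerequisites met. (B) has the earlier label, so (B) next.
(I) needed (G), now all done → (I).
Next only (E) has its prerequisites met → (E).
Now (A) and (C) have their prerequisites met. (A) has the earlier label, so (A) next.
Next only (C) has its prerequisites met → (C).

(D) (F) (G) (H) (B) (I) (E) (A) (C)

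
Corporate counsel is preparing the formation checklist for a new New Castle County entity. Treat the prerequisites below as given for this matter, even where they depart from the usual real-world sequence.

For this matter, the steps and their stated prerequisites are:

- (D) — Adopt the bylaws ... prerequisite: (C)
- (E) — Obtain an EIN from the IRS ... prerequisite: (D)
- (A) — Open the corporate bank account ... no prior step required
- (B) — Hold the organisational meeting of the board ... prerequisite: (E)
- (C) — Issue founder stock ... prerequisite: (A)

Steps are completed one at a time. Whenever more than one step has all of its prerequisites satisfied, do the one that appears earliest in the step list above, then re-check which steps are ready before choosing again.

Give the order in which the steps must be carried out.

(A) is the only step with nothing outstanding, so it goes first.
Next only (C) has its prerequisites met → (C).
That leaves (D) as the only ready step → (D).
Next only (E) has its prerequisites met → (E).
(B) is the only step now ready → (B).

(A), (C), (D), (E), (B)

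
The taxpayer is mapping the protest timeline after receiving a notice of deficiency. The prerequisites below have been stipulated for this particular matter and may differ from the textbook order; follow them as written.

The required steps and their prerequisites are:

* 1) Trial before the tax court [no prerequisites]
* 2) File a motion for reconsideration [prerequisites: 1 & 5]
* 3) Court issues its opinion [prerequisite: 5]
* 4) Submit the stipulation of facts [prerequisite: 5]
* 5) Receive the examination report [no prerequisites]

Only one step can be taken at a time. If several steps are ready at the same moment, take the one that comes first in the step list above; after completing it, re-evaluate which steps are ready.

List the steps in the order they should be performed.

1 5 2 3 4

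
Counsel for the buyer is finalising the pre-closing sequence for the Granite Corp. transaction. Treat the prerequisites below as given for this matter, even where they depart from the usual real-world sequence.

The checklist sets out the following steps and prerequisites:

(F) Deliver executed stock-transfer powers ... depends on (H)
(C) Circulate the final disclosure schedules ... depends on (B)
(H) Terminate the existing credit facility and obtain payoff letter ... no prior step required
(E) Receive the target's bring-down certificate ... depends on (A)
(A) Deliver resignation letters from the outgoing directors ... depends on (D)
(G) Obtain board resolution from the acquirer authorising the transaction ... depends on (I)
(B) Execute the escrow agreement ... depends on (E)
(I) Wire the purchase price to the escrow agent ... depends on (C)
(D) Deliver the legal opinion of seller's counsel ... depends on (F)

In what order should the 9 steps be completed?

(H) (F) (D) (A) (E) (B) (C) (I) (G)

(H) is the only step with nothing outstanding, so it goes first.
Next only (F) has its prerequisites met → (F).
(D) needed (F), now all done → (D).
(A) needed (D), now all done → (A).
Next only (E) has its prerequisites met → (E).
(B) needed (E), now all done → (B).
Next only (C) has its prerequisites met → (C).
(I) needed (C), now all done → (I).
(G) needed (I), now all done → (G).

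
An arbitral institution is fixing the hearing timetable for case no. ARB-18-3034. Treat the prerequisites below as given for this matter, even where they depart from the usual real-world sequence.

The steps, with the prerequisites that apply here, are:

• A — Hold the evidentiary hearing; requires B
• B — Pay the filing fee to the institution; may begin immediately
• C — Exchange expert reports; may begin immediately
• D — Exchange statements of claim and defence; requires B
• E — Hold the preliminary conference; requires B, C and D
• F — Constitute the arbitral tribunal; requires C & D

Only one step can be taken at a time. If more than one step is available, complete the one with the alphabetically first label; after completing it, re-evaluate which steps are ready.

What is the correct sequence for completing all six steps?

B and C have no prerequisites; B has the earlier label, so B is first.
A and D now also ready, so the ready set is {A, C, D}; A has the earlier label → A.
Now C and D have their prerequisites met. C has the earlier label, so C next.
D is the only step now ready → D.
Now E and F have their prerequisites met. E has the earlier label, so E next.
F is the only step now ready → F.

B, A, C, D, E, F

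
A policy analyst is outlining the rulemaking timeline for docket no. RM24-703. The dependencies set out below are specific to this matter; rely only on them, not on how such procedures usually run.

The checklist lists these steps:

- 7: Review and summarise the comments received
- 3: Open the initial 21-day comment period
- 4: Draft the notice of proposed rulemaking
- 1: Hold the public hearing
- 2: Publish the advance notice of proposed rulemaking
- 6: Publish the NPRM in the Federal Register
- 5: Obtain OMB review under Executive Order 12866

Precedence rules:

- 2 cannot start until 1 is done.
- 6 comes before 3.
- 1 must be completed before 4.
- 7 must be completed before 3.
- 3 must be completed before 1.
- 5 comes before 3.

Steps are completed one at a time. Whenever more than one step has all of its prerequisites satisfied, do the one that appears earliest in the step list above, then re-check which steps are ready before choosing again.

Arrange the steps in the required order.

7 6 5 3 1 4 2

Nothing is required for 7, 6 and 5. 7 is listed earlier → 7 first.
6 and 5 are both available; 6 is listed earlier → 6.
Next only 5 has its prerequisites met → 5.
3 needed 7, 6 and 5, now all done → 3.
That leaves 1 as the only ready step → 1.
4 and 2 are both available; 4 is listed earlier → 4.
Next only 2 has its prerequisites met → 2.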